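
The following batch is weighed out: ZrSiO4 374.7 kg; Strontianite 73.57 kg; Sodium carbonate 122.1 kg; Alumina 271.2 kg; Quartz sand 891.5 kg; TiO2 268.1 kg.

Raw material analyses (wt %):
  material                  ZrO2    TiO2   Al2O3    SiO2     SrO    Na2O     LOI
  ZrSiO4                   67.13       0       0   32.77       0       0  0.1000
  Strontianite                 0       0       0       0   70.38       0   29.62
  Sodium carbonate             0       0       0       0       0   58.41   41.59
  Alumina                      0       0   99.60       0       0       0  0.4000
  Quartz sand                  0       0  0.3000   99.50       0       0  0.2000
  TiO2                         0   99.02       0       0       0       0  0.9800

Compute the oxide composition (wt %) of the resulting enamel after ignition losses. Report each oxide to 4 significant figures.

The working math maintains full precision at every stage — in-progress results are shown with 4-significant-digit rounding alongside each step. Each reported figure takes exactly one rounding; derived quantities (net glass mass, the six compositions, yield, the totals, LOI) are recomputed from the weighed amounts for 1923 kg of glass at full float precision, as given in the problem or the answer.
Oxide masses out of the charge:
  ZrO2: 374.7·0.6713 = 251.5 kg
  TiO2: 268.1·0.9902 = 265.5 kg
  Al2O3: 271.2·0.9960 + 891.5·0.003000 = 272.8 kg
  SiO2: 374.7·0.3277 + 891.5·0.9950 = 1010 kg
  SrO: 73.57·0.7038 = 51.78 kg
  Na2O: 122.1·0.5841 = 71.32 kg
LOI: 374.7·0.001000 + 73.57·0.2962 + 122.1·0.4159 + 271.2·0.004000 + 891.5·0.002000 + 268.1·0.009800 = 78.44 kg
Resulting glass, batch − LOI: 2001 − 78.44 = 1923 kg (= Σ oxide masses)
percent share: oxide ÷ glass, ×100

Glass mass = 1923 kg (batch 2001 − LOI 78.44).
Composition: ZrO2 13.08%, TiO2 13.81%, Al2O3 14.19%, SiO2 52.52%, SrO 2.693%, Na2O 3.709%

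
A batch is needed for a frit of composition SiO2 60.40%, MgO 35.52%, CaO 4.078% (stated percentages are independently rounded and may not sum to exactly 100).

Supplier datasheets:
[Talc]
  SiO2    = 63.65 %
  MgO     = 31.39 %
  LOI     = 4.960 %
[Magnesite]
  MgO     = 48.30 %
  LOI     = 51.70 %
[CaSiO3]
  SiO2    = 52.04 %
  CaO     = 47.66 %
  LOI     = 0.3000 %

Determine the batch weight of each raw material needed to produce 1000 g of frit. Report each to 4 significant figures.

In-progress results are printed rounded off to 4 significant digits across the worked steps; all internal work carries exact precision from first step to last — every reported result includes exactly one rounding — derived quantities are computed in full precision (LOI, yield, net glass mass, the three compositions, the totals) from the batch weights per 1000 g of glass, as they appear in the question or the answer.
Oxide mass targets, per 1000 g frit:
  SiO2: 60.40% × 1000 = 604.0 g
  MgO: 35.52% × 1000 = 355.2 g
  CaO: 4.078% × 1000 = 40.78 g
Checking each oxide sum with the batch weights as given, for the quoted basis mass (target by target, the sums agree within answer rounding):
  SiO2: 879.0·0.6365 + 85.56·0.5204 = 604.0 g (target 604.0 g)
  MgO: 879.0·0.3139 + 164.2·0.4830 = 355.2 g (target 355.2 g)
  CaO: 85.56·0.4766 = 40.78 g (target 40.78 g)
Auditing the glass mass value: batch Σ − ignition loss = 1000 g (oxide target masses add up to 1000 g; with the basis standing at 1000 g — differing by rounding only).
Batch total: Σ batch = 1129 g; the LOI term Σ batch·LOI equals 128.7 g; yield = glass ÷ total batch = 88.59%.

Batch per 1000 g frit:
  Talc: 879.0 g
  Magnesite: 164.2 g
  CaSiO3: 85.56 g
Total batch = 1129 g; LOI loss = 128.7 g; yield = 88.59%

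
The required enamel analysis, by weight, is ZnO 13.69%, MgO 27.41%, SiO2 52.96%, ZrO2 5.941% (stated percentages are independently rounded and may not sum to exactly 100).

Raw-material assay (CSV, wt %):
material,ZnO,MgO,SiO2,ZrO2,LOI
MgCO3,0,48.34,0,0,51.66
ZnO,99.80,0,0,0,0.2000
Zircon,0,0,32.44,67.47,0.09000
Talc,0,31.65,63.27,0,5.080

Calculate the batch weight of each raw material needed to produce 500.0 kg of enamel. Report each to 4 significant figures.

In-progress results are shown, rounded to 4 significant digits, in the working — all internal work maintains full float precision through every step; exactly one rounding goes into each reported figure; all derived quantities are recomputed from the batch weights per 500.0 kg of glass in full precision (ignition loss, net glass mass, yield, the totals, the four compositions), exactly as printed in the question or the answer.
Oxide mass targets, per 500.0 kg enamel:
  ZnO: 13.69% × 500.0 = 68.45 kg
  MgO: 27.41% × 500.0 = 137.0 kg
  SiO2: 52.96% × 500.0 = 264.8 kg
  ZrO2: 5.941% × 500.0 = 29.70 kg
Mass-balance tally per oxide using the reported weights, on the stated basis (every target is met by its sum exact up to rounding of places):
  ZnO: 68.59·0.9980 = 68.45 kg (target 68.45 kg)
  MgO: 24.27·0.4834 + 396.0·0.3165 = 137.1 kg (target 137.0 kg)
  SiO2: 44.03·0.3244 + 396.0·0.6327 = 264.8 kg (target 264.8 kg)
  ZrO2: 44.03·0.6747 = 29.71 kg (target 29.70 kg)
Consistency of the glass mass: Σ batch − LOI loss = 500.1 kg (the Σ of target masses is 500.0 kg; the stated basis being 500.0 kg — gaps are rounding artifacts).
Adding the batch up: Σ batch = 532.9 kg; Σ batch·LOI gives LOI loss = 32.83 kg; yield: glass divided by total = 93.84%.

Batch per 500.0 kg enamel:
  MgCO3: 24.27 kg
  ZnO: 68.59 kg
  Zircon: 44.03 kg
  Talc: 396.0 kg
Total batch = 532.9 kg; LOI loss = 32.83 kg; yield = 93.84%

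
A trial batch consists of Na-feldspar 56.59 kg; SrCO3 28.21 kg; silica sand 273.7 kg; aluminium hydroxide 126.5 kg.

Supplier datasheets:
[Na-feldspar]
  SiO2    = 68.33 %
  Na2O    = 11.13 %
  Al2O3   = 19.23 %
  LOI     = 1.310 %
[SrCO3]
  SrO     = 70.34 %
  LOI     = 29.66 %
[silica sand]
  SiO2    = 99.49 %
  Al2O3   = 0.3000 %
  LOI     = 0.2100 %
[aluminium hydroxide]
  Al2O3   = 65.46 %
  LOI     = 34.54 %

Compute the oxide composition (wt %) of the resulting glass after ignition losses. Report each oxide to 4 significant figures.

The whole derivation carries full float precision through the solve — values along the way are shown rounded off to 4 significant figures at each printed step — a single rounding yields each reported number — derived quantities (net glass mass, the totals, the four compositions, the yield, LOI) are rebuilt starting from the weights at 431.6 kg of glass at full float precision as written in the question or the answer.
Mass of each oxide from the mix:
  SiO2: 56.59·0.6833 + 273.7·0.9949 = 311.0 kg
  Na2O: 56.59·0.1113 = 6.298 kg
  SrO: 28.21·0.7034 = 19.84 kg
  Al2O3: 56.59·0.1923 + 273.7·0.003000 + 126.5·0.6546 = 94.51 kg
LOI: 56.59·0.01310 + 28.21·0.2966 + 273.7·0.002100 + 126.5·0.3454 = 53.38 kg
Glass = total batch minus LOI = 485.0 − 53.38 = 431.6 kg (consistent with Σ oxide mass)
wt % = 100 × oxide mass / glass mass

Glass mass = 431.6 kg (batch 485.0 − LOI 53.38).
Composition: SiO2 72.05%, Na2O 1.459%, SrO 4.597%, Al2O3 21.90%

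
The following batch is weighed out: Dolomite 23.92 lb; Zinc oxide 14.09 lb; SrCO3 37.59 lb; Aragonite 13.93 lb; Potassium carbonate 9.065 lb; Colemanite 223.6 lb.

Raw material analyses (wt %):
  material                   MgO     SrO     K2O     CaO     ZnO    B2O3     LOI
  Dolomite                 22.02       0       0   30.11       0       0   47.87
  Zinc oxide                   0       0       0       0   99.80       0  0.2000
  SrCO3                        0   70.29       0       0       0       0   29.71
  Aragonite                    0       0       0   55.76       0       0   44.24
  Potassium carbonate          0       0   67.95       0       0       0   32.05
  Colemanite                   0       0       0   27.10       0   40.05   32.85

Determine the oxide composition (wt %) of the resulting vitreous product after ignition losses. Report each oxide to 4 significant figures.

Glass mass = 217.0 lb (batch 322.2 − LOI 105.2).
Composition: MgO 2.427%, SrO 12.17%, K2O 2.838%, CaO 34.82%, ZnO 6.479%, B2O3 41.26%

The working math carries full float precision in every operation. Mid-chain values are shown with 4-significant-digit rounding in the printout. Exactly one rounding lands on every reported number — the derived quantities (yield, totals, ignition loss, glass mass, the six compositions) are re-derived in exact precision from the batch weights at 217.0 lb of glass, as quoted within the question or the answer.
What the batch supplies per oxide:
  MgO: 23.92·0.2202 = 5.267 lb
  SrO: 37.59·0.7029 = 26.42 lb
  K2O: 9.065·0.6795 = 6.160 lb
  CaO: 23.92·0.3011 + 13.93·0.5576 + 223.6·0.2710 = 75.57 lb
  ZnO: 14.09·0.9980 = 14.06 lb
  B2O3: 223.6·0.4005 = 89.55 lb
LOI: 23.92·0.4787 + 14.09·0.002000 + 37.59·0.2971 + 13.93·0.4424 + 9.065·0.3205 + 223.6·0.3285 = 105.2 lb
Glass = total batch minus LOI = 322.2 − 105.2 = 217.0 lb (matching Σ of the oxides)
percent share: oxide ÷ glass, ×100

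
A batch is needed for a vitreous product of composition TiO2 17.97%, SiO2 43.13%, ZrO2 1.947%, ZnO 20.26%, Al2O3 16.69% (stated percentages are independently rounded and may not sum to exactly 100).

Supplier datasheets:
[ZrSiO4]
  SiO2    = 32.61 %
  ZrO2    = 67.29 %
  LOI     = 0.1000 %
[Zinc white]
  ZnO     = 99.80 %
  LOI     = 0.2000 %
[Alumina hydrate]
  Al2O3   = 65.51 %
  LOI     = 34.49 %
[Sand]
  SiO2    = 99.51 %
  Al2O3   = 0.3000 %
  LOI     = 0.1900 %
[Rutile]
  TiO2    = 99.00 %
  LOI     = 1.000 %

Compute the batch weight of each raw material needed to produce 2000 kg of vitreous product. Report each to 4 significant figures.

Batch per 2000 kg vitreous product:
  ZrSiO4: 57.87 kg
  Zinc white: 406.0 kg
  Alumina hydrate: 505.7 kg
  Sand: 847.9 kg
  Rutile: 363.0 kg
Total batch = 2180 kg; LOI loss = 180.5 kg; yield = 91.72%

Working values appear rounded to four significant digits between the steps; each numeric step maintains full precision end to end; a single rounding produces each reported figure; derived quantities (glass mass, the yield, totals, ignition loss, the five compositions) are carried in exact precision from the batch weights per 2000 kg of glass, exactly as printed in question or answer.
Oxide mass targets, per 2000 kg vitreous product:
  TiO2: 17.97% × 2000 = 359.4 kg
  SiO2: 43.13% × 2000 = 862.6 kg
  ZrO2: 1.947% × 2000 = 38.94 kg
  ZnO: 20.26% × 2000 = 405.2 kg
  Al2O3: 16.69% × 2000 = 333.8 kg
Verifying the oxide balance using the reported weights, at the basis given (sum by sum, the targets are met within answer rounding):
  TiO2: 363.0·0.9900 = 359.4 kg (target 359.4 kg)
  SiO2: 57.87·0.3261 + 847.9·0.9951 = 862.6 kg (target 862.6 kg)
  ZrO2: 57.87·0.6729 = 38.94 kg (target 38.94 kg)
  ZnO: 406.0·0.9980 = 405.2 kg (target 405.2 kg)
  Al2O3: 505.7·0.6551 + 847.9·0.003000 = 333.8 kg (target 333.8 kg)
Consistency of the glass mass: batch Σ − ignition loss = 2000 kg (oxide target masses add up to 2000 kg; the stated basis being 2000 kg — gaps are rounding artifacts).
Batch total: Σ batch = 2180 kg; LOI loss = Σ batch·LOI = 180.5 kg; as yield: glass ÷ batch → 91.72%.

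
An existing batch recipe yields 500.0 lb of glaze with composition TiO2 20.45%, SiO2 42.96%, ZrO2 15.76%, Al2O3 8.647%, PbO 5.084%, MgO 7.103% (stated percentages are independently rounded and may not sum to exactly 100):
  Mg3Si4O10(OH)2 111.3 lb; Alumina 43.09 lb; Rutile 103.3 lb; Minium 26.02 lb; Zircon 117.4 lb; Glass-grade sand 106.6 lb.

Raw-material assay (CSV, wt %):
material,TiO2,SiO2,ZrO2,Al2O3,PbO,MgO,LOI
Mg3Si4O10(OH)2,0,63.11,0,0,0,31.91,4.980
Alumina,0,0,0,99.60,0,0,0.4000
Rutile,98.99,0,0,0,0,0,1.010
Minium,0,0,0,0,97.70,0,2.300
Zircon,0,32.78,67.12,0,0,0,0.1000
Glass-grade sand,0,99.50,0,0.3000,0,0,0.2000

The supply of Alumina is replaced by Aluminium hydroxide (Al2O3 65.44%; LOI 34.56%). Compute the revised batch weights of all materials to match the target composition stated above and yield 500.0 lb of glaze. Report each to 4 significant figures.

Revised batch per 500.0 lb glaze:
  Mg3Si4O10(OH)2: 111.3 lb
  Aluminium hydroxide: 65.58 lb
  Rutile: 103.3 lb
  Minium: 26.02 lb
  Zircon: 117.4 lb
  Glass-grade sand: 106.6 lb
Total batch = 530.2 lb; LOI loss = 30.18 lb

Each numeric step keeps exact precision at all times — in-progress results are shown, with 4-significant-digit rounding, between the steps; every reported figure includes exactly one rounding — derived quantities, including LOI, the yield, the six compositions, totals, glass mass, are rebuilt from the weighed amounts on 500.0 lb of glass at full precision as quoted within problem or answer.
Target masses of each oxide per 500.0 lb glaze:
  TiO2: 20.45% × 500.0 = 102.2 lb
  SiO2: 42.96% × 500.0 = 214.8 lb
  ZrO2: 15.76% × 500.0 = 78.80 lb
  Al2O3: 8.647% × 500.0 = 43.24 lb
  PbO: 5.084% × 500.0 = 25.42 lb
  MgO: 7.103% × 500.0 = 35.52 lb
Oxide-by-oxide audit from the weights as reported, relative to the basis at hand (target by target, the sums agree up to rounding of the answer):
  TiO2: 103.3·0.9899 = 102.3 lb (target 102.2 lb)
  SiO2: 111.3·0.6311 + 117.4·0.3278 + 106.6·0.9950 = 214.8 lb (target 214.8 lb)
  ZrO2: 117.4·0.6712 = 78.80 lb (target 78.80 lb)
  Al2O3: 65.58·0.6544 + 106.6·0.003000 = 43.24 lb (target 43.24 lb)
  PbO: 26.02·0.9770 = 25.42 lb (target 25.42 lb)
  MgO: 111.3·0.3191 = 35.52 lb (target 35.52 lb)
Auditing the glass mass value: total batch − LOI = 500.0 lb (per-oxide target masses sum to 500.0 lb; the stated basis being 500.0 lb — deltas are rounding alone).
Total batch = Σ batch = 530.2 lb; the LOI term Σ batch·LOI equals 30.18 lb; as yield: glass ÷ batch → 94.31%.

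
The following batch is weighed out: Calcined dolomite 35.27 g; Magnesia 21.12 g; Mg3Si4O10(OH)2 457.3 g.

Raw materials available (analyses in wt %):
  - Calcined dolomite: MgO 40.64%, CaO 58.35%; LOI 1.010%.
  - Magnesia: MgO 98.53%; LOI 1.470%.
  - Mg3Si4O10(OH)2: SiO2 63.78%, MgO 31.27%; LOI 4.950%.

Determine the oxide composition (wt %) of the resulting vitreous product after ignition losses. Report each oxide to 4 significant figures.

The intermediate values are displayed rounded to four significant figures in the printout; the working math keeps exact precision from start to finish; exactly one rounding is applied to each reported number; the derived quantities (totals, glass mass, ignition loss, the yield, the three compositions) are carried starting from the weights at 490.4 g of glass at exact precision, exactly as printed in question or answer.
Per-oxide mass from batch:
  SiO2: 457.3·0.6378 = 291.7 g
  MgO: 35.27·0.4064 + 21.12·0.9853 + 457.3·0.3127 = 178.1 g
  CaO: 35.27·0.5835 = 20.58 g
LOI: 35.27·0.01010 + 21.12·0.01470 + 457.3·0.04950 = 23.30 g
Glass mass = batch − LOI = 513.7 − 23.30 = 490.4 g (equal to the oxide-mass sum)
wt %: oxide over glass, times 100

Glass mass = 490.4 g (batch 513.7 − LOI 23.30).
Composition: SiO2 59.48%, MgO 36.33%, CaO 4.197%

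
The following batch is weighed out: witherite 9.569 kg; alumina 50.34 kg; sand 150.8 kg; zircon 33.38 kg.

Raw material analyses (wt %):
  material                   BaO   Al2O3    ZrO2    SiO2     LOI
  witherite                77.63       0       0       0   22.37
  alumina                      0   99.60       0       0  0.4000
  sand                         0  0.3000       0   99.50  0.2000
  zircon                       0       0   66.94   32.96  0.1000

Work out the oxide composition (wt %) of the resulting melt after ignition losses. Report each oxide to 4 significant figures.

Glass mass = 241.4 kg (batch 244.1 − LOI 2.677).
Composition: BaO 3.077%, Al2O3 20.96%, ZrO2 9.256%, SiO2 66.71%

Every computation holds full float precision in every operation; working values are displayed, rounded to four significant figures, within the worked lines. Each reported number is rounded exactly once — all derived quantities, including totals, LOI, net glass mass, yield, the four compositions, are recomputed from the batch weights for 241.4 kg of glass in exact precision, as they appear in problem or answer.
Per-oxide mass from batch:
  BaO: 9.569·0.7763 = 7.428 kg
  Al2O3: 50.34·0.9960 + 150.8·0.003000 = 50.59 kg
  ZrO2: 33.38·0.6694 = 22.34 kg
  SiO2: 150.8·0.9950 + 33.38·0.3296 = 161.0 kg
LOI: 9.569·0.2237 + 50.34·0.004000 + 150.8·0.002000 + 33.38·0.001000 = 2.677 kg
The glass mass, total less LOI, = 244.1 − 2.677 = 241.4 kg (matching Σ of the oxides)
wt % = 100 × oxide mass / glass mass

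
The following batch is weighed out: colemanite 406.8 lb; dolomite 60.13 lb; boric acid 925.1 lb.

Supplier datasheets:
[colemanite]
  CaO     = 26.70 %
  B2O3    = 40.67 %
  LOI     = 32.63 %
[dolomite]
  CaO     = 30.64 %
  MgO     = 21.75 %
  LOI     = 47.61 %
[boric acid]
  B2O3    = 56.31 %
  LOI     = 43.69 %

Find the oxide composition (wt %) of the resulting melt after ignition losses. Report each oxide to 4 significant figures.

Each numeric step holds full float precision through the solve. The intermediate values are displayed (rounded to four significant figures) across the worked steps — every reported number undergoes a single rounding. All derived quantities, including net glass mass, LOI, three oxide percentages, yield, the totals, are re-derived using the weight values per 826.5 lb of glass in full float precision, as quoted within the problem or the answer.
Per-oxide mass from batch:
  CaO: 406.8·0.2670 + 60.13·0.3064 = 127.0 lb
  MgO: 60.13·0.2175 = 13.08 lb
  B2O3: 406.8·0.4067 + 925.1·0.5631 = 686.4 lb
LOI: 406.8·0.3263 + 60.13·0.4761 + 925.1·0.4369 = 565.5 lb
Glass = total batch minus LOI = 1392 − 565.5 = 826.5 lb (matching Σ of the oxides)
wt %: oxide over glass, times 100

Glass mass = 826.5 lb (batch 1392 − LOI 565.5).
Composition: CaO 15.37%, MgO 1.582%, B2O3 83.05%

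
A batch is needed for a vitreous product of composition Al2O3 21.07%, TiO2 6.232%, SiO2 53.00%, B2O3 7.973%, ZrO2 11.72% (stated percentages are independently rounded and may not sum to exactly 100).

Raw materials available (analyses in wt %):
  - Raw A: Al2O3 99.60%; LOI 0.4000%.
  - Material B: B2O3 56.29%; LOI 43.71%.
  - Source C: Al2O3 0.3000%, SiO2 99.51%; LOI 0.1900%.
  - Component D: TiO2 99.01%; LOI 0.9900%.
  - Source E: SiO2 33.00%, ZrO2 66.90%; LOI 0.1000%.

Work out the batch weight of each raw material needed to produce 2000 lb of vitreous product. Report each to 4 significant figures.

All arithmetic keeps exact precision at all times — intermediates are shown rounded to four significant digits within the worked lines — exactly one rounding goes into every reported value — the derived quantities (LOI, net glass mass, the yield, totals, five oxide percentages) are carried from the weighed amounts at 2000 lb of glass at exact precision as written in the question or the answer.
Per-oxide target masses for 2000 lb vitreous product:
  Al2O3: 21.07% × 2000 = 421.4 lb
  TiO2: 6.232% × 2000 = 124.6 lb
  SiO2: 53.00% × 2000 = 1060 lb
  B2O3: 7.973% × 2000 = 159.5 lb
  ZrO2: 11.72% × 2000 = 234.4 lb
Sums-versus-targets review using the reported weights, against the basis in use (delivered sums recover each target within answer rounding):
  Al2O3: 420.2·0.9960 + 949.0·0.003000 = 421.4 lb (target 421.4 lb)
  TiO2: 125.9·0.9901 = 124.7 lb (target 124.6 lb)
  SiO2: 949.0·0.9951 + 350.4·0.3300 = 1060 lb (target 1060 lb)
  B2O3: 283.3·0.5629 = 159.5 lb (target 159.5 lb)
  ZrO2: 350.4·0.6690 = 234.4 lb (target 234.4 lb)
The glass-mass cross-check: Σ batch − LOI loss = 2000 lb (per-oxide target masses sum to 2000 lb; basis as stated: 2000 lb — gaps are rounding artifacts).
Whole-batch sum: Σ batch = 2129 lb; LOI loss = Σ batch·LOI = 128.9 lb; the yield ratio, glass ÷ batch: 93.94%.

Batch per 2000 lb vitreous product:
  Raw A: 420.2 lb
  Material B: 283.3 lb
  Source C: 949.0 lb
  Component D: 125.9 lb
  Source E: 350.4 lb
Total batch = 2129 lb; LOI loss = 128.9 lb; yield = 93.94%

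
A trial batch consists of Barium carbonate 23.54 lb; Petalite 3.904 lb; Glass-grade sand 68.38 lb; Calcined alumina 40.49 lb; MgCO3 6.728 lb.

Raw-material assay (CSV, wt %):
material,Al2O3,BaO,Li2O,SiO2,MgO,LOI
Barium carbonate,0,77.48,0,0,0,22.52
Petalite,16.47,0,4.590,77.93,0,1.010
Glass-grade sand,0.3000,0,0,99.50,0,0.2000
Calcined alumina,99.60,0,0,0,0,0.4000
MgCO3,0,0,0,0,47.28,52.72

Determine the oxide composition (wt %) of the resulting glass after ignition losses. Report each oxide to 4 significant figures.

Glass mass = 133.9 lb (batch 143.0 − LOI 9.186).
Composition: Al2O3 30.76%, BaO 13.63%, Li2O 0.1339%, SiO2 53.10%, MgO 2.376%

Every computation holds full precision from first step to last — the intermediate values are printed rounded to four significant digits on the page — every reported result is rounded once only; derived quantities, including the yield, LOI, totals, five oxide percentages, net glass mass, are carried from the batch weights for 133.9 lb of glass in full float precision precisely as stated by either problem or answer.
Per-oxide mass from batch:
  Al2O3: 3.904·0.1647 + 68.38·0.003000 + 40.49·0.9960 = 41.18 lb
  BaO: 23.54·0.7748 = 18.24 lb
  Li2O: 3.904·0.04590 = 0.1792 lb
  SiO2: 3.904·0.7793 + 68.38·0.9950 = 71.08 lb
  MgO: 6.728·0.4728 = 3.181 lb
LOI: 23.54·0.2252 + 3.904·0.01010 + 68.38·0.002000 + 40.49·0.004000 + 6.728·0.5272 = 9.186 lb
The glass mass, total less LOI, = 143.0 − 9.186 = 133.9 lb (equal to the oxide-mass sum)
wt %: oxide over glass, times 100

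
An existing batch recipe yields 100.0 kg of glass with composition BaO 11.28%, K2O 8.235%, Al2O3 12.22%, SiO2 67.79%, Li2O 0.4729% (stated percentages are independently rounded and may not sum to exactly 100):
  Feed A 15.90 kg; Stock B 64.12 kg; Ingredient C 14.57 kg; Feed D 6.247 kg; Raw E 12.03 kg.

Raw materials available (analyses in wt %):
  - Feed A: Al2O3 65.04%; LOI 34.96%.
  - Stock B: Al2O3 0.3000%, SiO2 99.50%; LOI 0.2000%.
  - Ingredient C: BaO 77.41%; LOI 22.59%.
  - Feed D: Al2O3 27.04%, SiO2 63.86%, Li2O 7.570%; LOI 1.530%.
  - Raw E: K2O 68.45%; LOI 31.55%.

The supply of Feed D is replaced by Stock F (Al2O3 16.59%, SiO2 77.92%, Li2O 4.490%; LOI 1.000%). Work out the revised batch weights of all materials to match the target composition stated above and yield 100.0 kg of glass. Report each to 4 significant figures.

Revised batch per 100.0 kg glass:
  Feed A: 15.83 kg
  Stock B: 59.88 kg
  Ingredient C: 14.57 kg
  Stock F: 10.53 kg
  Raw E: 12.03 kg
Total batch = 112.8 kg; LOI loss = 12.85 kg

All arithmetic keeps full precision from first step to last. Rounding to four significant digits extends to each working value as displayed; exactly one rounding goes into each reported result — the derived quantities, including the yield, ignition loss, five oxide percentages, glass mass, totals, are computed starting from the weights on 100.0 kg of glass at full precision as written in the problem or answer text.
Per-oxide target masses for 100.0 kg glass:
  BaO: 11.28% × 100.0 = 11.28 kg
  K2O: 8.235% × 100.0 = 8.235 kg
  Al2O3: 12.22% × 100.0 = 12.22 kg
  SiO2: 67.79% × 100.0 = 67.79 kg
  Li2O: 0.4729% × 100.0 = 0.4729 kg
Checking each oxide sum per the reported batch figures, on the stated basis (each sum matches its target mass inside rounding margins):
  BaO: 14.57·0.7741 = 11.28 kg (target 11.28 kg)
  K2O: 12.03·0.6845 = 8.235 kg (target 8.235 kg)
  Al2O3: 15.83·0.6504 + 59.88·0.003000 + 10.53·0.1659 = 12.22 kg (target 12.22 kg)
  SiO2: 59.88·0.9950 + 10.53·0.7792 = 67.79 kg (target 67.79 kg)
  Li2O: 10.53·0.04490 = 0.4728 kg (target 0.4729 kg)
Glass-mass closure: net batch after ignition = 99.99 kg (oxide target masses add up to 100.0 kg; basis as stated: 100.0 kg — differing by rounding only).
Batch total: Σ batch = 112.8 kg; LOI removed, Σ of batch·LOI: 12.85 kg; glass ÷ batch gives a yield of 88.62%.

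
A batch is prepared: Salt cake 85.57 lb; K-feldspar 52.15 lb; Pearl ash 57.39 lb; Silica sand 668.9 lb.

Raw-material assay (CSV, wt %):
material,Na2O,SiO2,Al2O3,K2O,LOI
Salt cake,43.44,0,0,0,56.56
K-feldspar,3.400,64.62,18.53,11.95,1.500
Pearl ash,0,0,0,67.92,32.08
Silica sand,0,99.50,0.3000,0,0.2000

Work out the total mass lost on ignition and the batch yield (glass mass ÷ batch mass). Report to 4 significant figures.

LOI loss = 68.93 lb; glass = 795.1 lb; yield = 92.02%

Values along the way are printed rounded to 4 significant digits alongside each step — each numeric step carries full precision end to end — exactly one rounding goes into every reported figure; derived quantities are re-derived at exact precision (the yield, LOI, four oxide percentages, totals, net glass mass) using the weight values per 795.1 lb of glass precisely as stated by either problem or answer.
Material-by-material LOI:
  Salt cake: 85.57 × 0.5656 = 48.40 lb
  K-feldspar: 52.15 × 0.01500 = 0.7823 lb
  Pearl ash: 57.39 × 0.3208 = 18.41 lb
  Silica sand: 668.9 × 0.002000 = 1.338 lb
Total LOI = 68.93 lb
Glass = batch − LOI = 864.0 − 68.93 = 795.1 lb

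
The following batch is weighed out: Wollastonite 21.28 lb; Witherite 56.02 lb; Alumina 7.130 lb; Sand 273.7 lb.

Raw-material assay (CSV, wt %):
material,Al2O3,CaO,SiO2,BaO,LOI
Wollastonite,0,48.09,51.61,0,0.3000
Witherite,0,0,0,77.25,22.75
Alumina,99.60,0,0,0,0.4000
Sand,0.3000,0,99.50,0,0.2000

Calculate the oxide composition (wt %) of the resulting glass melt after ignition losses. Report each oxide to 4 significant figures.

Glass mass = 344.7 lb (batch 358.1 − LOI 13.38).
Composition: Al2O3 2.298%, CaO 2.968%, SiO2 82.18%, BaO 12.55%

The working math maintains full float precision in all steps — mid-chain values appear rounded to four significant figures; exactly one rounding lands on every reported figure. Derived quantities are re-derived in full float precision (totals, yield, net glass mass, ignition loss, four oxide percentages) starting from the weights on 344.7 lb of glass, precisely as stated by the problem or the answer.
Oxide-by-oxide delivered mass:
  Al2O3: 7.130·0.9960 + 273.7·0.003000 = 7.923 lb
  CaO: 21.28·0.4809 = 10.23 lb
  SiO2: 21.28·0.5161 + 273.7·0.9950 = 283.3 lb
  BaO: 56.02·0.7725 = 43.28 lb
LOI: 21.28·0.003000 + 56.02·0.2275 + 7.130·0.004000 + 273.7·0.002000 = 13.38 lb
Glass = total batch minus LOI = 358.1 − 13.38 = 344.7 lb (= the summed oxide contributions)
percent by weight: oxide/glass ×100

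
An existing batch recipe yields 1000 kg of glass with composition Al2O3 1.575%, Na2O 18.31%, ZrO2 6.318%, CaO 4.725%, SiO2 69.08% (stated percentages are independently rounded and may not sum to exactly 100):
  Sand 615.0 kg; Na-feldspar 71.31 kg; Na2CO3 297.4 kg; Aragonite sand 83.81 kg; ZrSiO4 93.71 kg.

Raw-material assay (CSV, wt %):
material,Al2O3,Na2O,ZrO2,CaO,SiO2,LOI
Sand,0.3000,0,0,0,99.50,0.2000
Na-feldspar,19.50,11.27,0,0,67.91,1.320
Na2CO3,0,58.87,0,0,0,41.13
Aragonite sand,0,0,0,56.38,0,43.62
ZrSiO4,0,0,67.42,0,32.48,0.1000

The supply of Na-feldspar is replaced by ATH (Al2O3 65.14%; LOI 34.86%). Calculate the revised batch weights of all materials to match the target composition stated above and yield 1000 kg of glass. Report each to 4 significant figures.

Revised batch per 1000 kg glass:
  Sand: 663.7 kg
  ATH: 21.12 kg
  Na2CO3: 311.0 kg
  Aragonite sand: 83.81 kg
  ZrSiO4: 93.71 kg
Total batch = 1173 kg; LOI loss = 173.3 kg

All internal work carries full float precision in every operation; intermediates are printed rounded off to 4 significant figures on the page. Each reported value is rounded only once — derived quantities (yield, five oxide percentages, totals, net glass mass, LOI) are re-derived starting from the weights for 1000 kg of glass at exact precision, as they appear in problem or answer.
Target oxide masses per 1000 kg glass:
  Al2O3: 1.575% × 1000 = 15.75 kg
  Na2O: 18.31% × 1000 = 183.1 kg
  ZrO2: 6.318% × 1000 = 63.18 kg
  CaO: 4.725% × 1000 = 47.25 kg
  SiO2: 69.08% × 1000 = 690.8 kg
Balance tally, oxide-wise, applying the batch weights above, under the basis named above (summed amounts equal target values modulo rounding of the values):
  Al2O3: 663.7·0.003000 + 21.12·0.6514 = 15.75 kg (target 15.75 kg)
  Na2O: 311.0·0.5887 = 183.1 kg (target 183.1 kg)
  ZrO2: 93.71·0.6742 = 63.18 kg (target 63.18 kg)
  CaO: 83.81·0.5638 = 47.25 kg (target 47.25 kg)
  SiO2: 663.7·0.9950 + 93.71·0.3248 = 690.8 kg (target 690.8 kg)
Auditing the glass mass value: batch Σ − ignition loss = 1000 kg (summing oxide targets gives 1000 kg; with the basis standing at 1000 kg — a pure rounding effect).
Batch total: Σ batch = 1173 kg; LOI loss = Σ batch·LOI = 173.3 kg; yield = glass ÷ total batch = 85.23%.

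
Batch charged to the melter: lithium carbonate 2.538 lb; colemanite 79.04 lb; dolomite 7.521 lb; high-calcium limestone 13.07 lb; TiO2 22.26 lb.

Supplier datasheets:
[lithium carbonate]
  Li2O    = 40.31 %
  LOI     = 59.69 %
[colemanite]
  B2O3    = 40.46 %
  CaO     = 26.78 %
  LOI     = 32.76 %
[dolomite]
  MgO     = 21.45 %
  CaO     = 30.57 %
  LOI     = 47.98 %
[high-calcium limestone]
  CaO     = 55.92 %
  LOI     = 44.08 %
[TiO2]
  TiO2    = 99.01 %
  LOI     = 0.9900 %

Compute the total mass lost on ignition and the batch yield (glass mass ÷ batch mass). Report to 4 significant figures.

LOI loss = 37.00 lb; glass = 87.43 lb; yield = 70.27%

All arithmetic maintains exact precision throughout; intermediates appear, with 4-significant-figure rounding, when written out — a single rounding produces each reported result — all derived quantities are computed from the weighed amounts per 87.43 lb of glass at exact precision (glass mass, ignition loss, the five compositions, totals, the yield) exactly as shown in the question or the answer.
Per-material ignition loss:
  lithium carbonate: 2.538 × 0.5969 = 1.515 lb
  colemanite: 79.04 × 0.3276 = 25.89 lb
  dolomite: 7.521 × 0.4798 = 3.609 lb
  high-calcium limestone: 13.07 × 0.4408 = 5.761 lb
  TiO2: 22.26 × 0.009900 = 0.2204 lb
Total LOI = 37.00 lb
Glass = batch − LOI = 124.4 − 37.00 = 87.43 lb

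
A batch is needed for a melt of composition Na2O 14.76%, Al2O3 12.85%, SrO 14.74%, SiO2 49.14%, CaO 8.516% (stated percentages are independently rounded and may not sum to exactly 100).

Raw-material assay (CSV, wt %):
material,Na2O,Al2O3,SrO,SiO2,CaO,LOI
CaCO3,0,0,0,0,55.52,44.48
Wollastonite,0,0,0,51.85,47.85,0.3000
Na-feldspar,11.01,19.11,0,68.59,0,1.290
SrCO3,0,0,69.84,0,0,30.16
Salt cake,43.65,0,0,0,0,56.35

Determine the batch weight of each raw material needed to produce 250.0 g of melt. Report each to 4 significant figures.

Batch per 250.0 g melt:
  CaCO3: 25.80 g
  Wollastonite: 14.55 g
  Na-feldspar: 168.1 g
  SrCO3: 52.76 g
  Salt cake: 42.13 g
Total batch = 303.3 g; LOI loss = 53.34 g; yield = 82.42%

Each numeric step carries exact precision from first step to last; the intermediate values are printed, with 4-significant-figure rounding, across the worked steps — every reported value is rounded exactly once; all derived quantities (ignition loss, totals, the five compositions, yield, net glass mass) are computed from the weighed amounts on 250.0 g of glass in full float precision exactly as printed in the question or the answer.
Target oxide masses per 250.0 g melt:
  Na2O: 14.76% × 250.0 = 36.90 g
  Al2O3: 12.85% × 250.0 = 32.12 g
  SrO: 14.74% × 250.0 = 36.85 g
  SiO2: 49.14% × 250.0 = 122.8 g
  CaO: 8.516% × 250.0 = 21.29 g
Mass-balance tally per oxide working from each reported weight, at the basis given (summed amounts equal target values given rounding of the digits):
  Na2O: 168.1·0.1101 + 42.13·0.4365 = 36.90 g (target 36.90 g)
  Al2O3: 168.1·0.1911 = 32.12 g (target 32.12 g)
  SrO: 52.76·0.6984 = 36.85 g (target 36.85 g)
  SiO2: 14.55·0.5185 + 168.1·0.6859 = 122.8 g (target 122.8 g)
  CaO: 25.80·0.5552 + 14.55·0.4785 = 21.29 g (target 21.29 g)
The glass-mass cross-check: batch total minus LOI = 250.0 g (oxide target masses add up to 250.0 g; versus the stated basis of 250.0 g — any gap is answer rounding).
Total batch = Σ batch = 303.3 g; LOI loss = Σ batch·LOI = 53.34 g; as yield: glass ÷ batch → 82.42%.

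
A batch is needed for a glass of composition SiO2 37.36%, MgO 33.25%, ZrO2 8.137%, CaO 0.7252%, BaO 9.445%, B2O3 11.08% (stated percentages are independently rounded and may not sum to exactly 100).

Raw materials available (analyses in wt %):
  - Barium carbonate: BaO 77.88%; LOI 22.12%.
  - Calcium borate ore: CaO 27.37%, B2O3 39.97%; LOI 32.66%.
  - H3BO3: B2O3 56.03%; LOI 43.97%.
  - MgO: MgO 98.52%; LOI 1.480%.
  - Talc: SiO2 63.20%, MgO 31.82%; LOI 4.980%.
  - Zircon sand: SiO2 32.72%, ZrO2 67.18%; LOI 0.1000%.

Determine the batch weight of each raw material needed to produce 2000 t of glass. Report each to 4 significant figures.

Batch per 2000 t glass:
  Barium carbonate: 242.6 t
  Calcium borate ore: 52.99 t
  H3BO3: 357.7 t
  MgO: 333.6 t
  Talc: 1057 t
  Zircon sand: 242.2 t
Total batch = 2286 t; LOI loss = 286.1 t; yield = 87.49%

In-progress results are shown rounded to 4 significant figures at each printed step; the whole derivation carries exact precision in every operation. Every reported result takes just one rounding — all derived quantities, which include the yield, net glass mass, six oxide percentages, ignition loss, totals, are computed at full precision, as set out in the problem or answer text, from the weighed amounts per 2000 t of glass.
The oxide mass targets at 2000 t glass:
  SiO2: 37.36% × 2000 = 747.2 t
  MgO: 33.25% × 2000 = 665.0 t
  ZrO2: 8.137% × 2000 = 162.7 t
  CaO: 0.7252% × 2000 = 14.50 t
  BaO: 9.445% × 2000 = 188.9 t
  B2O3: 11.08% × 2000 = 221.6 t
A balance pass over the oxides, with the batch weights as given, on the stated basis (sums match the target masses modulo rounding of the values):
  SiO2: 1057·0.6320 + 242.2·0.3272 = 747.3 t (target 747.2 t)
  MgO: 333.6·0.9852 + 1057·0.3182 = 665.0 t (target 665.0 t)
  ZrO2: 242.2·0.6718 = 162.7 t (target 162.7 t)
  CaO: 52.99·0.2737 = 14.50 t (target 14.50 t)
  BaO: 242.6·0.7788 = 188.9 t (target 188.9 t)
  B2O3: 52.99·0.3997 + 357.7·0.5603 = 221.6 t (target 221.6 t)
The glass-mass cross-check: the batch minus its LOI: 2000 t (targets for the oxides total 2000 t; stated basis 2000 t — any gap is answer rounding).
Whole-batch sum: Σ batch = 2286 t; Σ batch·LOI gives LOI loss = 286.1 t; yield, glass over the total, = 87.49%.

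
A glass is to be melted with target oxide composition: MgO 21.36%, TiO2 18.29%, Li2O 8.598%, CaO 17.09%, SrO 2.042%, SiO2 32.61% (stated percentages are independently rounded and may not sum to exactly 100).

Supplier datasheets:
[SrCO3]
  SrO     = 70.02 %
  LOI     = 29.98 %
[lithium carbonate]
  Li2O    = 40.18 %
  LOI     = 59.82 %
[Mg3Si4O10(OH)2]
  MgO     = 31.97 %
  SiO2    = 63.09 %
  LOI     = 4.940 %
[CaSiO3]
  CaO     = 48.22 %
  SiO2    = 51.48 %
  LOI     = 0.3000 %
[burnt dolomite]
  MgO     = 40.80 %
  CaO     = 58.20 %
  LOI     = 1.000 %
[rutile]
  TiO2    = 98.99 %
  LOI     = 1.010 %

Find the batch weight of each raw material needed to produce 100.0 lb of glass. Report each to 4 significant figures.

Working values are displayed, rounded to 4 significant digits, at each printed step — every computation keeps exact precision at all times — every reported figure receives exactly one rounding; the derived quantities (the totals, LOI, the yield, net glass mass, the six compositions) are carried starting from the weights on 100.0 lb of glass at full precision, as quoted within the problem or answer text.
Target oxide masses per 100.0 lb glass:
  MgO: 21.36% × 100.0 = 21.36 lb
  TiO2: 18.29% × 100.0 = 18.29 lb
  Li2O: 8.598% × 100.0 = 8.598 lb
  CaO: 17.09% × 100.0 = 17.09 lb
  SrO: 2.042% × 100.0 = 2.042 lb
  SiO2: 32.61% × 100.0 = 32.61 lb
Per-oxide balance check per the reported batch figures, on the stated basis (sum by sum, the targets are met modulo rounding of the values):
  MgO: 41.95·0.3197 + 19.48·0.4080 = 21.36 lb (target 21.36 lb)
  TiO2: 18.48·0.9899 = 18.29 lb (target 18.29 lb)
  Li2O: 21.40·0.4018 = 8.599 lb (target 8.598 lb)
  CaO: 11.93·0.4822 + 19.48·0.5820 = 17.09 lb (target 17.09 lb)
  SrO: 2.916·0.7002 = 2.042 lb (target 2.042 lb)
  SiO2: 41.95·0.6309 + 11.93·0.5148 = 32.61 lb (target 32.61 lb)
Consistency of the glass mass: whole batch net of LOI = 99.99 lb (the Σ of target masses is 99.99 lb; basis as stated: 100.0 lb — differing by rounding only).
Batch grand total — Σ batch = 116.2 lb; the LOI term Σ batch·LOI equals 16.17 lb; glass ÷ batch gives a yield of 86.08%.

Batch per 100.0 lb glass:
  SrCO3: 2.916 lb
  lithium carbonate: 21.40 lb
  Mg3Si4O10(OH)2: 41.95 lb
  CaSiO3: 11.93 lb
  burnt dolomite: 19.48 lb
  rutile: 18.48 lb
Total batch = 116.2 lb; LOI loss = 16.17 lb; yield = 86.08%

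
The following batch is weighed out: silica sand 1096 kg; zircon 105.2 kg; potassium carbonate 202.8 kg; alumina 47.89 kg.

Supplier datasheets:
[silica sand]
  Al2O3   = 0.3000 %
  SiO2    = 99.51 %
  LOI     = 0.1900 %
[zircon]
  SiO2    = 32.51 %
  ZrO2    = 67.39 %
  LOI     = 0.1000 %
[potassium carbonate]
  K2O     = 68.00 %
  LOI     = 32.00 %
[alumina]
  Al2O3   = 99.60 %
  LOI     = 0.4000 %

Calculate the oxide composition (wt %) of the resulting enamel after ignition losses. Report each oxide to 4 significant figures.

Glass mass = 1385 kg (batch 1452 − LOI 67.28).
Composition: Al2O3 3.682%, SiO2 81.24%, K2O 9.960%, ZrO2 5.120%

Every computation carries exact precision all the way through. The intermediate values appear, rounded to 4 significant digits, in the working; exactly one rounding goes into each reported figure. Derived quantities, which include net glass mass, LOI, four oxide percentages, the yield, totals, are re-derived at exact precision, precisely as stated by problem or answer, starting from the weights for 1385 kg of glass.
Per-oxide mass from batch:
  Al2O3: 1096·0.003000 + 47.89·0.9960 = 50.99 kg
  SiO2: 1096·0.9951 + 105.2·0.3251 = 1125 kg
  K2O: 202.8·0.6800 = 137.9 kg
  ZrO2: 105.2·0.6739 = 70.89 kg
LOI: 1096·0.001900 + 105.2·0.001000 + 202.8·0.3200 + 47.89·0.004000 = 67.28 kg
Resulting glass, batch − LOI: 1452 − 67.28 = 1385 kg (= the summed oxide contributions)
each wt % is 100 × oxide ÷ glass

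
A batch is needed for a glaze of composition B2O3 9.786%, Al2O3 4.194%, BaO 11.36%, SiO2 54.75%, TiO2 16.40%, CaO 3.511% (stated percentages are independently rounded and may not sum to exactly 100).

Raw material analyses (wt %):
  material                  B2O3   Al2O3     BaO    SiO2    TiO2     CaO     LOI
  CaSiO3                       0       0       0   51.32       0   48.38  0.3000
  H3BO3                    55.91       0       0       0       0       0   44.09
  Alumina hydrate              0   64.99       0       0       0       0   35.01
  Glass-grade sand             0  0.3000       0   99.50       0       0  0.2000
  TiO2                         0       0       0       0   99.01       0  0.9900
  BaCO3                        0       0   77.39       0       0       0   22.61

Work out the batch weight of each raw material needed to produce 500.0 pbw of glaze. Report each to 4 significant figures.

Batch per 500.0 pbw glaze:
  CaSiO3: 36.29 pbw
  H3BO3: 87.52 pbw
  Alumina hydrate: 31.08 pbw
  Glass-grade sand: 256.4 pbw
  TiO2: 82.82 pbw
  BaCO3: 73.39 pbw
Total batch = 567.5 pbw; LOI loss = 67.50 pbw; yield = 88.11%

The whole derivation keeps exact precision in every operation — in-progress results are displayed, with 4-significant-digit rounding, at each printed step — every reported number undergoes a single rounding — derived quantities, including LOI, yield, the totals, net glass mass, six oxide percentages, are carried starting from the weights for 500.0 pbw of glass at exact precision, as written in the problem or the answer.
Target oxide masses per 500.0 pbw glaze:
  B2O3: 9.786% × 500.0 = 48.93 pbw
  Al2O3: 4.194% × 500.0 = 20.97 pbw
  BaO: 11.36% × 500.0 = 56.80 pbw
  SiO2: 54.75% × 500.0 = 273.8 pbw
  TiO2: 16.40% × 500.0 = 82.00 pbw
  CaO: 3.511% × 500.0 = 17.56 pbw
Balance tally, oxide-wise, with the batch weights as given, relative to the basis at hand (each sum matches its target mass once rounding is allowed for):
  B2O3: 87.52·0.5591 = 48.93 pbw (target 48.93 pbw)
  Al2O3: 31.08·0.6499 + 256.4·0.003000 = 20.97 pbw (target 20.97 pbw)
  BaO: 73.39·0.7739 = 56.80 pbw (target 56.80 pbw)
  SiO2: 36.29·0.5132 + 256.4·0.9950 = 273.7 pbw (target 273.8 pbw)
  TiO2: 82.82·0.9901 = 82.00 pbw (target 82.00 pbw)
  CaO: 36.29·0.4838 = 17.56 pbw (target 17.56 pbw)
Mass balance on the glass: batch total minus LOI = 500.0 pbw (summing oxide targets gives 500.0 pbw; with the basis standing at 500.0 pbw — gaps are rounding artifacts).
Summing the batch: Σ batch = 567.5 pbw; the LOI term Σ batch·LOI equals 67.50 pbw; yield, glass over the total, = 88.11%.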